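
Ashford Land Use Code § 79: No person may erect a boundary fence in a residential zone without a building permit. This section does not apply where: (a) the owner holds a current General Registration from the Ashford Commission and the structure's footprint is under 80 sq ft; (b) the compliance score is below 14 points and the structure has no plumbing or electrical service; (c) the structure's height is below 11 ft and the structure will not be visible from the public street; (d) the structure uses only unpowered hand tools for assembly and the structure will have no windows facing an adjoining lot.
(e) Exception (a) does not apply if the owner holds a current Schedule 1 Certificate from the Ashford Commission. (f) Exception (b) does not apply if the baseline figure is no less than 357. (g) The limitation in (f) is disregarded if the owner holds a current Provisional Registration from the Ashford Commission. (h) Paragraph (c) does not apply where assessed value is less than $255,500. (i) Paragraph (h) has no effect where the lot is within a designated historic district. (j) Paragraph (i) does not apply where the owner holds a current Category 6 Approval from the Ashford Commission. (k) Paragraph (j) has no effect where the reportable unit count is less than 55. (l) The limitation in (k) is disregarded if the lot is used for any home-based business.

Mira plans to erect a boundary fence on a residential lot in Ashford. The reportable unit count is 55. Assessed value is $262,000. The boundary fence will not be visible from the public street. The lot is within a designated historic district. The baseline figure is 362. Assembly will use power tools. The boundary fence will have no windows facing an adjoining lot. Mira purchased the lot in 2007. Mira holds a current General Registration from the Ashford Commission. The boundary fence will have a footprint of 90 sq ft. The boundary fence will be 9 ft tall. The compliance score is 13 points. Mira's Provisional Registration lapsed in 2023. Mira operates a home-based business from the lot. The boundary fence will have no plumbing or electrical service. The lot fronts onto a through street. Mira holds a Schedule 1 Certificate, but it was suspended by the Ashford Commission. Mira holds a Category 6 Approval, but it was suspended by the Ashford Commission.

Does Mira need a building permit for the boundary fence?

Exception (a) fails — the structure's footprint is 90 sq ft, not under 80 sq ft.
Exception (b): the compliance score is 13 points, below the 14 points limit; there is no plumbing or electrical service — every condition holds. But: (f) is engaged — the baseline figure is 362, meeting the 357 threshold. (g), which would lift (f), is not triggered — there is no Provisional Registration in force. (b) is therefore removed.
Exception (c)'s conditions are all satisfied: the structure's height is 9 ft, below the 11 ft limit; the structure will not be visible from the street. As to paragraphs (h)–(l): (h) is not engaged — assessed value is $262,000, not less than $255,500. (c) remains available.
Exception (d) fails — assembly uses power tools.

No — exception (c) applies; Mira does not need a building permit.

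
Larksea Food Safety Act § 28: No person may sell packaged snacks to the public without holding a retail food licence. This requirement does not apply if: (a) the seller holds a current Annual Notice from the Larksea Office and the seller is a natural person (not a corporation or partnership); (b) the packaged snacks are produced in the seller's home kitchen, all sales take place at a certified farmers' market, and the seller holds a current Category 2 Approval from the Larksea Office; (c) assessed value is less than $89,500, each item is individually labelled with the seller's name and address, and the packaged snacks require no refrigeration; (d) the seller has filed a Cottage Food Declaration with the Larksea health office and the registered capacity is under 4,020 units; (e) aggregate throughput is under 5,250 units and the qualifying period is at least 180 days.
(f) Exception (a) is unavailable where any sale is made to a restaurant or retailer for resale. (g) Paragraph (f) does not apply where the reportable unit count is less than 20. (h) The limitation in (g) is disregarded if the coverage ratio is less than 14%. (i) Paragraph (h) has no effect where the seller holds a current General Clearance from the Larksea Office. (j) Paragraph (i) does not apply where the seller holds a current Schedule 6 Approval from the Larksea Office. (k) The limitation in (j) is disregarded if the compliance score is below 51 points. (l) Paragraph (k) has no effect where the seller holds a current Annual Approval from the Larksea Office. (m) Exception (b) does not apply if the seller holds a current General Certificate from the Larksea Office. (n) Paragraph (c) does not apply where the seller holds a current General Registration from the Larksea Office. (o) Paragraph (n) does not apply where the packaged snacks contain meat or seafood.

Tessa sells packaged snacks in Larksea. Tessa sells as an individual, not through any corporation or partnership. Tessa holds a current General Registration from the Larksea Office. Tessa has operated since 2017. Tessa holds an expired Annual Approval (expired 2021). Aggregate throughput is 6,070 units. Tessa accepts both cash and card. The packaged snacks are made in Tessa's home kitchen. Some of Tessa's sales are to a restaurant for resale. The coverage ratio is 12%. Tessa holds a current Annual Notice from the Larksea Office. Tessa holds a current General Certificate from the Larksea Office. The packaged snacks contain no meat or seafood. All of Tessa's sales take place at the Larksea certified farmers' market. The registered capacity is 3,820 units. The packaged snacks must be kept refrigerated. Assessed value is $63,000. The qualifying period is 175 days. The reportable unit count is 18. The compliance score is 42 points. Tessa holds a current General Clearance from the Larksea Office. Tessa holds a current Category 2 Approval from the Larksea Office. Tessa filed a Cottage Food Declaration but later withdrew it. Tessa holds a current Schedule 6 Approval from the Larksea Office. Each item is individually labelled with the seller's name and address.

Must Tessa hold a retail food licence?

All of (a)'s requirements are met (a current Annual Notice is held; the seller is a natural person). Applying paragraphs (f)–(l): (f) would limit (a) — some sales are to a restaurant for resale — but (g) sets (f) aside: (g) operates — the reportable unit count is 18, less than the 20 limit. (h) applies (the coverage ratio is 12%, less than the 14% limit), but is displaced by (i): (i) operates against (h): a current General Clearance is held. (j) would limit (i) — a current Schedule 6 Approval is held — but (k) sets (j) aside: (k) operates against (j): the compliance score is 42 points, below the 51 points limit. (l), which would lift (k), is not engaged — no current Annual Approval is held. (a) remains available.
Exception (b) is satisfied on its face — the packaged snacks are home-kitchen produced; all sales are at a certified farmers' market; a current Category 2 Approval is held. However, paragraph (m) must be considered: (m) operates against (b): a current General Certificate is held. So (b) is unavailable.
Exception (c) requires that the packaged snacks require no refrigeration; but the packaged snacks require refrigeration, so (c) is unavailable.
Exception (d) does not apply: the Cottage Food Declaration was withdrawn.
Exception (e) fails — aggregate throughput is 6,070 units, not under 5,250 units.

No — exception (a) applies; Tessa is not required to hold a retail food licence.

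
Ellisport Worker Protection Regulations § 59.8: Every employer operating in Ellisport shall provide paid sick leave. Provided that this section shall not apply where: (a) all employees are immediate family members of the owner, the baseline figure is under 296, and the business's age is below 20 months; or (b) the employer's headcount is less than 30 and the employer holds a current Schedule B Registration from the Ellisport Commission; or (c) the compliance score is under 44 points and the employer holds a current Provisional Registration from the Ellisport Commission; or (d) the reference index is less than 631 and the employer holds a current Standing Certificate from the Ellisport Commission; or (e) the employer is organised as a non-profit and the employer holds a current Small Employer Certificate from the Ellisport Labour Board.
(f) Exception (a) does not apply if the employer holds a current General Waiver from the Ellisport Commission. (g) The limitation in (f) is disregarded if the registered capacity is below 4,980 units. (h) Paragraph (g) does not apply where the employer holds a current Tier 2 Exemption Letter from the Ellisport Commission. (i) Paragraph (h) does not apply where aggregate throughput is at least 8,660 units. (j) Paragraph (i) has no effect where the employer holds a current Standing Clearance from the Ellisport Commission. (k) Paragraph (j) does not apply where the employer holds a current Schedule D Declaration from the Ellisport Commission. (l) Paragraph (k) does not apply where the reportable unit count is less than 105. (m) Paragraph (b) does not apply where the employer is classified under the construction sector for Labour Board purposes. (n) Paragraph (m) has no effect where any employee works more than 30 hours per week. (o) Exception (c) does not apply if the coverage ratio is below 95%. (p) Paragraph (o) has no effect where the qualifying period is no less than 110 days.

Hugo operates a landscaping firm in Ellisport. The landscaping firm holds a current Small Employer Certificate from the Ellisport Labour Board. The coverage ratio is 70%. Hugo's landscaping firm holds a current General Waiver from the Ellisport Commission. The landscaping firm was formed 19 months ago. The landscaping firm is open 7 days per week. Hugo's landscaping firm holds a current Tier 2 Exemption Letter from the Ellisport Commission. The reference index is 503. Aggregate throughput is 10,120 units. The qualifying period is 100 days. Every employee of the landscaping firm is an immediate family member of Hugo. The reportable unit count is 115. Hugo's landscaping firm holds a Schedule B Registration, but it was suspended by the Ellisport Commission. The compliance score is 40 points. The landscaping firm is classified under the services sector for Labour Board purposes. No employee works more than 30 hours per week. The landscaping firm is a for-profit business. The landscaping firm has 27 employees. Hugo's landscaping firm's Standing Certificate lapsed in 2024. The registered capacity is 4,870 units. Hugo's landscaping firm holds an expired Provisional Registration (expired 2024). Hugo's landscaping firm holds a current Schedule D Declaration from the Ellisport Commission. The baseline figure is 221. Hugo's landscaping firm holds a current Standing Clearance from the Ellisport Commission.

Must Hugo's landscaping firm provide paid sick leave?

Exception (a): every employee is an immediate family member; the baseline figure is 221, under the 296 limit; the business's age is 19 months, below the 20 months limit — every condition holds. As to paragraphs (f)–(l): (f) would limit (a) — a current General Waiver is held — but (g) sets (f) aside: (g) applies — the registered capacity is 4,870 units, below the 4,980 units limit. (h) would limit (g) — a current Tier 2 Exemption Letter is held — but (i) sets (h) aside: (i) operates — aggregate throughput is 10,120 units, meeting the 8,660 units threshold. (j) is engaged (a current Standing Clearance is held), but yields to (k): (k) applies — a current Schedule D Declaration is held. (l) is not triggered (the reportable unit count is 115, not less than 105), so (k) stands. (a) remains available.
Exception (b) requires that the employer holds a current Schedule B Registration from the Ellisport Commission; but no current Schedule B Registration is held, so (b) is unavailable.
Exception (c) requires that the employer holds a current Provisional Registration from the Ellisport Commission; but no current Provisional Registration is held, so (c) is unavailable.
Exception (d) fails — the Standing Certificate is not current.
Exception (e) does not apply: the employer is for-profit.

No — exception (a) applies; Hugo's landscaping firm is not required to provide paid sick leave.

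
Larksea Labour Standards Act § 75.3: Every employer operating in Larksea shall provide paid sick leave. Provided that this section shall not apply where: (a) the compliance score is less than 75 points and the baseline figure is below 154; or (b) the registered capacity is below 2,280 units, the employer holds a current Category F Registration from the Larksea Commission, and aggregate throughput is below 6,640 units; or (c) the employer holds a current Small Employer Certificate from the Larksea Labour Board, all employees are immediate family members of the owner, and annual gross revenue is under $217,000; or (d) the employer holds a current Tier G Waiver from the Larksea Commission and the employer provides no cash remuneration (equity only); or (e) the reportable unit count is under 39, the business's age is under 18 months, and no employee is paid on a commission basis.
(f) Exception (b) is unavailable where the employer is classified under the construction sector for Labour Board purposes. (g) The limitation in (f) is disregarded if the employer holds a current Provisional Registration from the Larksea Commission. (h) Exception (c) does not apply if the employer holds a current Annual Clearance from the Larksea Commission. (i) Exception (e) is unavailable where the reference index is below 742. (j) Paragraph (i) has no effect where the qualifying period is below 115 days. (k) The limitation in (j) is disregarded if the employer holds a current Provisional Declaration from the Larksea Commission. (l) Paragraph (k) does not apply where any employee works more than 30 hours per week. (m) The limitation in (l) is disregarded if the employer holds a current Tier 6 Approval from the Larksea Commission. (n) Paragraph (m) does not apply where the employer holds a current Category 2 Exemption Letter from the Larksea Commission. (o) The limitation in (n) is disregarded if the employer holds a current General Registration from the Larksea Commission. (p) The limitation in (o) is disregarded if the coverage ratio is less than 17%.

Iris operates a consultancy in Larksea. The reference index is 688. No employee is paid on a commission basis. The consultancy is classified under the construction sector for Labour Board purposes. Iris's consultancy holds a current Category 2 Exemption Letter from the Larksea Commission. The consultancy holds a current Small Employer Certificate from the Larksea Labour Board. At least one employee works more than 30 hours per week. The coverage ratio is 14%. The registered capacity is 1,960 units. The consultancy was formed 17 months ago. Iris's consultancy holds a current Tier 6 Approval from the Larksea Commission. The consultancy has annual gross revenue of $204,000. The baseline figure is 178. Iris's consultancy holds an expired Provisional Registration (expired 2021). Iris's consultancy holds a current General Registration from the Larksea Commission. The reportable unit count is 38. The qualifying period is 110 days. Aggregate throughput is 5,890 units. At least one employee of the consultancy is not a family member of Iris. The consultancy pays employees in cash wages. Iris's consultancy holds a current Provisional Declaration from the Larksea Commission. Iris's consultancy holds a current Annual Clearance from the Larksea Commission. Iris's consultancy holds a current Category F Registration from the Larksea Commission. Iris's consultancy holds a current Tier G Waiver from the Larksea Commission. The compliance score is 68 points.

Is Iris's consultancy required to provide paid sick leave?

No — exception (e) applies; Iris's consultancy is not required to provide paid sick leave.

Exception (a) requires that the baseline figure is below 154; but the baseline figure is 178, not below 154, so (a) is unavailable.
Exception (b) is satisfied on its face — the registered capacity is 1,960 units, below the 2,280 units limit; a current Category F Registration is held; aggregate throughput is 5,890 units, below the 6,640 units limit. Turning to paragraphs (f)–(g): (f) operates against (b): the consultancy is classified under the construction sector. (g) is not triggered (the Provisional Registration is not current), so (f) stands. So (b) is unavailable.
Exception (c) does not apply: at least one employee is not a family member.
Exception (d) requires that the employer provides no cash remuneration (equity only); but employees are paid cash wages, so (d) is unavailable.
All of (e)'s requirements are met (the reportable unit count is 38, under the 39 limit; the business's age is 17 months, under the 18 months limit; no employee is paid on commission). As to paragraphs (i)–(p): (i) operates (the reference index is 688, below the 742 limit), but is set aside by (j): (j) operates against (i): the qualifying period is 110 days, below the 115 days limit. (k) would limit (j) — a current Provisional Declaration is held — but (l) sets (k) aside: (l) operates — at least one employee exceeds 30 hours/week. (m) would limit (l) — a current Tier 6 Approval is held — but (n) sets (m) aside: (n) applies — a current Category 2 Exemption Letter is held. (o) operates (a current General Registration is held), but is itself disapplied by (p): (p) is triggered — the coverage ratio is 14%, less than the 17% limit. (e) remains available.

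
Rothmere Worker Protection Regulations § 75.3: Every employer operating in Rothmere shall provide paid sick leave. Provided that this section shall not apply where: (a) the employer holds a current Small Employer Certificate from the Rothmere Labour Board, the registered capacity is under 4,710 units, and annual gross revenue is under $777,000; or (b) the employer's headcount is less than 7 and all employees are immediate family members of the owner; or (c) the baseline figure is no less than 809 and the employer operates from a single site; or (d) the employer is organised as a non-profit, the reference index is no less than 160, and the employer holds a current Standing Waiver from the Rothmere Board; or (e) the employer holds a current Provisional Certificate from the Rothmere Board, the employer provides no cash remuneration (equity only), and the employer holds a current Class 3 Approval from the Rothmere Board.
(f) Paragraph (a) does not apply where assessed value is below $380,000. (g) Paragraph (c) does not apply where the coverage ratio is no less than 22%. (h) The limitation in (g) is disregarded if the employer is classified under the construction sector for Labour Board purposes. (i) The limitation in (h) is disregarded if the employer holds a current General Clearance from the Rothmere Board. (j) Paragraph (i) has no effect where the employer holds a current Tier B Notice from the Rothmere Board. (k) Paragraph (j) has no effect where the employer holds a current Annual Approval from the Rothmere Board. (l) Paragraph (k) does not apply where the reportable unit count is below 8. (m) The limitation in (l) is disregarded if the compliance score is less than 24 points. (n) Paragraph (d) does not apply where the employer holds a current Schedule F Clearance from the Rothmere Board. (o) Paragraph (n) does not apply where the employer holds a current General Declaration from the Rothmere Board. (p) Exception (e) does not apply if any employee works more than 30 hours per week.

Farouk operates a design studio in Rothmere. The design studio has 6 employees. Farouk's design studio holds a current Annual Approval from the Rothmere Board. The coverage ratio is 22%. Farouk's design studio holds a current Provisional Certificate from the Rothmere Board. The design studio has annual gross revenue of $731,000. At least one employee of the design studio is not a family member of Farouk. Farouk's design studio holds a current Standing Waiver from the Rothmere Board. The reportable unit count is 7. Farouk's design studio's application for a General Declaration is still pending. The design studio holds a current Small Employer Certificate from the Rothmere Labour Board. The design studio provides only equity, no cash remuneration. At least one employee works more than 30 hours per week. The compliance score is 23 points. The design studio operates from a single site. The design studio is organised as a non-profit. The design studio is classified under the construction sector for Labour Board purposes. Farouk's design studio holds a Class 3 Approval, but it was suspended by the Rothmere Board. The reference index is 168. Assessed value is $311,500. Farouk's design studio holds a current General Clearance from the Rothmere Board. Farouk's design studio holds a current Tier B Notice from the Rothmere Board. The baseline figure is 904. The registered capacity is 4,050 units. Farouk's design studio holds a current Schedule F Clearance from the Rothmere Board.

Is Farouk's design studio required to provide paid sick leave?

Yes — Farouk's design studio must provide paid sick leave.

Exception (a): a current Small Employer Certificate is held; the registered capacity is 4,050 units, under the 4,710 units limit; annual gross revenue is $731,000, under the $777,000 limit — every condition holds. However, paragraph (f) must be considered: (f) applies — assessed value is $311,500, below the $380,000 limit. Exception (a) does not apply.
Exception (b) does not apply: at least one employee is not a family member.
Exception (c): the baseline figure is 904, meeting the 809 threshold; the employer operates from a single site — every condition holds. But: (g) operates against (c): the coverage ratio is 22%, meeting the 22% threshold. (h) applies (the design studio is classified under the construction sector), but yields to (i): (i) operates against (h): a current General Clearance is held. (j) operates (a current Tier B Notice is held), but is set aside by (k): (k) is triggered — a current Annual Approval is held. (l) operates (the reportable unit count is 7, below the 8 limit), but is itself disapplied by (m): (m) operates — the compliance score is 23 points, less than the 24 points limit. (c) is therefore removed.
Exception (d)'s conditions are all satisfied: the employer is a non-profit; the reference index is 168, meeting the 160 threshold; a current Standing Waiver is held. But applying paragraphs (n)–(o): (n) operates against (d): a current Schedule F Clearance is held. (o), which would lift (n), is inapplicable — the General Declaration is not current. Exception (d) does not apply.
Exception (e) requires that the employer holds a current Class 3 Approval from the Rothmere Board; but there is no Class 3 Approval in force, so (e) is unavailable.
Every exception is unavailable, so the rule governs.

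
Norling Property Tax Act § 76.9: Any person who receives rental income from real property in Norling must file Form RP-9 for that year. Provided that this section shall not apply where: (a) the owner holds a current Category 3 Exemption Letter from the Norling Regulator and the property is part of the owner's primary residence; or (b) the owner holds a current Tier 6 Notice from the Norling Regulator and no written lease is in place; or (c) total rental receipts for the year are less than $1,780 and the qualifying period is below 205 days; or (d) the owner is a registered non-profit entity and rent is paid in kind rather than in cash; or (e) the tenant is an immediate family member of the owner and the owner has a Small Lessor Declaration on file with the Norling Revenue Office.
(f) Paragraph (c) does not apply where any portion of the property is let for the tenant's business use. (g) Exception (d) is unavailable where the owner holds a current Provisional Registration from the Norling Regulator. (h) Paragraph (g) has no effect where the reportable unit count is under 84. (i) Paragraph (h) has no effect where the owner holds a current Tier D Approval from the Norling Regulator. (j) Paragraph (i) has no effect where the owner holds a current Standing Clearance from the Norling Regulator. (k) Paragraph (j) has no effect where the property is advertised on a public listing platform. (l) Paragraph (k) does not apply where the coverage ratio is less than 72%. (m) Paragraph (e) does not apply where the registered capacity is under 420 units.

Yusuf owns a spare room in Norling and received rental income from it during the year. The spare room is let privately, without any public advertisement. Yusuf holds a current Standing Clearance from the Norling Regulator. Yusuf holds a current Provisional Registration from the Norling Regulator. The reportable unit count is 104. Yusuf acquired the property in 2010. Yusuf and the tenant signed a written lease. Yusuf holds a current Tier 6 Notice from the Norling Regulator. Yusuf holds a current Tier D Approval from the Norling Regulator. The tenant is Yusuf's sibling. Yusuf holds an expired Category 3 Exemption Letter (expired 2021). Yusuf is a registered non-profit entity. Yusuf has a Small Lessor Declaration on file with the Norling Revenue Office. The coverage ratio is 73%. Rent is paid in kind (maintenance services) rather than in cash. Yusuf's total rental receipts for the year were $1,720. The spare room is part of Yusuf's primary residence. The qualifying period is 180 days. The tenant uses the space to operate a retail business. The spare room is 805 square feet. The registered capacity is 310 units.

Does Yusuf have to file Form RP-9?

Yes — Yusuf must file Form RP-9.

Exception (a) requires that the owner holds a current Category 3 Exemption Letter from the Norling Regulator; but there is no Category 3 Exemption Letter in force, so (a) is unavailable.
Exception (b) requires that no written lease is in place; but a written lease is in place, so (b) is unavailable.
Exception (c)'s conditions are all satisfied: total rental receipts for the year are $1,720, less than the $1,780 limit; the qualifying period is 180 days, below the 205 days limit. Turning to paragraph (f): (f) applies — the space is let for business use. (c) is therefore removed.
Exception (d)'s conditions are all satisfied: Yusuf is a registered non-profit; rent is paid in kind. Turning to paragraphs (g)–(l): (g) operates against (d): a current Provisional Registration is held. (h) is not triggered (the reportable unit count is 104, not under 84), so (g) stands. (d) is therefore removed.
Exception (e) is satisfied on its face — the tenant is an immediate family member; a Small Lessor Declaration is on file. Turning to paragraph (m): (m) is triggered — the registered capacity is 310 units, under the 420 units limit. (e) is therefore removed.
None of the exceptions is available; § 76.9 applies in full.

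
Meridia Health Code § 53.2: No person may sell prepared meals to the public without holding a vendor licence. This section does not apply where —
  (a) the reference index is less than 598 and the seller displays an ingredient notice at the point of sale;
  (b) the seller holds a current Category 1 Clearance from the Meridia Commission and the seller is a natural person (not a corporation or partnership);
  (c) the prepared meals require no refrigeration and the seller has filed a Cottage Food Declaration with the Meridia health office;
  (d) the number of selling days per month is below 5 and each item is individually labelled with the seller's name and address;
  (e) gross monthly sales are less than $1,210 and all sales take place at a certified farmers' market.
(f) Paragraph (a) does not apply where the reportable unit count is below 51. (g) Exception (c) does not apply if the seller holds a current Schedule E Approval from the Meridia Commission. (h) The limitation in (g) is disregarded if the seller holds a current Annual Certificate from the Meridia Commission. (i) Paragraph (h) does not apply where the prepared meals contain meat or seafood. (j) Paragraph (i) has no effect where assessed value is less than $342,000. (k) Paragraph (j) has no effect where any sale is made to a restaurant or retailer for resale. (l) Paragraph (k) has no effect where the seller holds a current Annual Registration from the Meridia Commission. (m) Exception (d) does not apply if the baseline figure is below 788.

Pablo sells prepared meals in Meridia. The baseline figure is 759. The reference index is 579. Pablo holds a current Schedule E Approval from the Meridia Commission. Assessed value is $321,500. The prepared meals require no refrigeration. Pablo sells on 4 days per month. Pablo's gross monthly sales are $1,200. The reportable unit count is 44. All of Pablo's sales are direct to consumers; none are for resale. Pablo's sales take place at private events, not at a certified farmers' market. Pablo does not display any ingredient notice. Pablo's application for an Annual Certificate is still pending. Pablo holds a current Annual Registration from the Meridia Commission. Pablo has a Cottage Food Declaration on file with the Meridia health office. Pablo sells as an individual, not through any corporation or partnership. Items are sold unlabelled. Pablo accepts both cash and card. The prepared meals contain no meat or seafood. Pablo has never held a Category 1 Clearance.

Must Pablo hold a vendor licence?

Yes — Pablo must hold a vendor licence.

Exception (a) fails — no ingredient notice is displayed.
Exception (b) fails — there is no Category 1 Clearance in force.
All of (c)'s requirements are met (the prepared meals are shelf-stable; a Cottage Food Declaration is on file). But applying paragraphs (g)–(l): (g) operates against (c): a current Schedule E Approval is held. (h), which would lift (g), is not triggered — no current Annual Certificate is held. (c) is therefore removed.
Exception (d) does not apply: items are sold unlabelled.
Exception (e) fails — sales are at private events, not a certified farmers' market.
Every exception is unavailable, so the rule governs.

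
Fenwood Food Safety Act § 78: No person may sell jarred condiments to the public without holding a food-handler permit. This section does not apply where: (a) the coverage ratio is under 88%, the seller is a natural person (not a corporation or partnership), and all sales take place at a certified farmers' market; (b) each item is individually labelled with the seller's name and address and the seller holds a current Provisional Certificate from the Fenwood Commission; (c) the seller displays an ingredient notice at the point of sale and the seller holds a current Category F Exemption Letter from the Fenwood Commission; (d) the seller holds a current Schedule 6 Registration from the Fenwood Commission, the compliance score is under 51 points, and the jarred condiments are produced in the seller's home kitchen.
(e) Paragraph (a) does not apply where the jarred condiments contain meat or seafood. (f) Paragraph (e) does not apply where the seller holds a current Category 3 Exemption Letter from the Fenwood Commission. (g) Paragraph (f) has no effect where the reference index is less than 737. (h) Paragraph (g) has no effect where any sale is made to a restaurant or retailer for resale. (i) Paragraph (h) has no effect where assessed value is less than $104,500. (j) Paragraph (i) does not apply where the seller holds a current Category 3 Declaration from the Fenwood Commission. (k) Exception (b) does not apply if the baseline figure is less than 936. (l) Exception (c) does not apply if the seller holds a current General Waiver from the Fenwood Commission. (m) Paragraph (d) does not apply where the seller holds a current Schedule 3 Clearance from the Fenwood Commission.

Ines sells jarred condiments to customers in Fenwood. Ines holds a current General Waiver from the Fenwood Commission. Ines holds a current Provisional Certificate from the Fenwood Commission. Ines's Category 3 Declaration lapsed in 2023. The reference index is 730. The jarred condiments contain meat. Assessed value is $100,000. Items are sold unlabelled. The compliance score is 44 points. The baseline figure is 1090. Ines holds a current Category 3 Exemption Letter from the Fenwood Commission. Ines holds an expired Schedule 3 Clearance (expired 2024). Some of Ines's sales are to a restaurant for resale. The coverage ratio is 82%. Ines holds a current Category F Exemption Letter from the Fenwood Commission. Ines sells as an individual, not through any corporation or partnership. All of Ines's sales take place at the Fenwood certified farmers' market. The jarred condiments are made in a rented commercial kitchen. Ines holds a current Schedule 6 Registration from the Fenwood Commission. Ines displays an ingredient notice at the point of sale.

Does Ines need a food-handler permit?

Yes — Ines must hold a food-handler permit.

Exception (a) is satisfied on its face — the coverage ratio is 82%, under the 88% limit; the seller is a natural person; all sales are at a certified farmers' market. But: (e) applies — the jarred condiments contain meat. (f) would limit (e) — a current Category 3 Exemption Letter is held — but (g) sets (f) aside: (g) applies — the reference index is 730, less than the 737 limit. (h) operates (some sales are to a restaurant for resale), but yields to (i): (i) operates against (h): assessed value is $100,000, less than the $104,500 limit. (j) is not engaged (the Category 3 Declaration is not current), so (i) stands. So (a) is unavailable.
Exception (b) requires that each item is individually labelled with the seller's name and address; but items are sold unlabelled, so (b) is unavailable.
Exception (c): an ingredient notice is displayed; a current Category F Exemption Letter is held — every condition holds. Turning to paragraph (l): (l) operates against (c): a current General Waiver is held. (c) is therefore removed.
Exception (d) requires that the jarred condiments are produced in the seller's home kitchen; but the jarred condiments are made in a commercial kitchen, not a home kitchen, so (d) is unavailable.
None of the exceptions is available; § 78 applies in full.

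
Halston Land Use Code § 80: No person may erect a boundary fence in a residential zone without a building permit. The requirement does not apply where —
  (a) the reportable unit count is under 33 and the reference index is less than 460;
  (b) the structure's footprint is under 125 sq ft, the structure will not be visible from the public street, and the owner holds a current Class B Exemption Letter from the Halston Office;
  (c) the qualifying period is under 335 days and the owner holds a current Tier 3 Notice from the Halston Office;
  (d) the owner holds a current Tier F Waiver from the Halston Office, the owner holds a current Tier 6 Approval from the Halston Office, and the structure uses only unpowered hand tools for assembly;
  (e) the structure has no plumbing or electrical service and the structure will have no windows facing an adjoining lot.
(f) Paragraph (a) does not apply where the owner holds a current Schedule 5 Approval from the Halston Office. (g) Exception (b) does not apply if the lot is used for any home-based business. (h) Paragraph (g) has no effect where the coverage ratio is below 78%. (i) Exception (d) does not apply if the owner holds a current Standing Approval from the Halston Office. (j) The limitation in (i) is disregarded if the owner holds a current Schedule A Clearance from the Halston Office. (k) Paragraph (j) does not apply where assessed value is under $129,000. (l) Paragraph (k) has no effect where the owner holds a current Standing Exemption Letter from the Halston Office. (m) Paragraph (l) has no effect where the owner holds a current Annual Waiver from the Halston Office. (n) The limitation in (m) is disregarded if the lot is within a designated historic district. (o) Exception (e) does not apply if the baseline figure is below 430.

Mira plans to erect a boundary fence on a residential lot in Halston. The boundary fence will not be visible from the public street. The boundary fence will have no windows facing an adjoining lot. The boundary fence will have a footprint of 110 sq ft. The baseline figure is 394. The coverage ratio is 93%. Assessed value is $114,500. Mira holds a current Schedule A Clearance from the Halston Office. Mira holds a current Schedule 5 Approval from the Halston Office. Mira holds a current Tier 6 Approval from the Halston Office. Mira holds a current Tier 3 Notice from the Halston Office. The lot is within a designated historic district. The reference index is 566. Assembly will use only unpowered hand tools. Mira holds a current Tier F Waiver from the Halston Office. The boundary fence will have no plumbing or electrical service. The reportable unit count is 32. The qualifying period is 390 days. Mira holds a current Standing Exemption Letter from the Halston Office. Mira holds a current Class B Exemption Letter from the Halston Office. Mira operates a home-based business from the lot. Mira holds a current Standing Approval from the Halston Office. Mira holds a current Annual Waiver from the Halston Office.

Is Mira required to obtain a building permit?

No — exception (d) applies; Mira does not need a building permit.

Exception (a) does not apply: the reference index is 566, not less than 460.
Exception (b): the structure's footprint is 110 sq ft, under the 125 sq ft limit; the structure will not be visible from the street; a current Class B Exemption Letter is held — every condition holds. However, paragraphs (g)–(h) must be considered: (g) operates — a home-based business operates on the lot. (h), which would lift (g), is not engaged — the coverage ratio is 93%, not below 78%. (b) is therefore removed.
Exception (c) requires that the qualifying period is under 335 days; but the qualifying period is 390 days, not under 335 days, so (c) is unavailable.
Exception (d) is satisfied on its face — a current Tier F Waiver is held; a current Tier 6 Approval is held; assembly uses only hand tools. As to paragraphs (i)–(n): (i) applies (a current Standing Approval is held), but yields to (j): (j) operates against (i): a current Schedule A Clearance is held. (k) would limit (j) — assessed value is $114,500, under the $129,000 limit — but (l) sets (k) aside: (l) operates against (k): a current Standing Exemption Letter is held. (m) would limit (l) — a current Annual Waiver is held — but (n) sets (m) aside: (n) operates against (m): the lot is in a historic district. (d) remains available.
Exception (e)'s conditions are all satisfied: there is no plumbing or electrical service; no windows face an adjoining lot. However, paragraph (o) must be considered: (o) applies — the baseline figure is 394, below the 430 limit. (e) is therefore removed.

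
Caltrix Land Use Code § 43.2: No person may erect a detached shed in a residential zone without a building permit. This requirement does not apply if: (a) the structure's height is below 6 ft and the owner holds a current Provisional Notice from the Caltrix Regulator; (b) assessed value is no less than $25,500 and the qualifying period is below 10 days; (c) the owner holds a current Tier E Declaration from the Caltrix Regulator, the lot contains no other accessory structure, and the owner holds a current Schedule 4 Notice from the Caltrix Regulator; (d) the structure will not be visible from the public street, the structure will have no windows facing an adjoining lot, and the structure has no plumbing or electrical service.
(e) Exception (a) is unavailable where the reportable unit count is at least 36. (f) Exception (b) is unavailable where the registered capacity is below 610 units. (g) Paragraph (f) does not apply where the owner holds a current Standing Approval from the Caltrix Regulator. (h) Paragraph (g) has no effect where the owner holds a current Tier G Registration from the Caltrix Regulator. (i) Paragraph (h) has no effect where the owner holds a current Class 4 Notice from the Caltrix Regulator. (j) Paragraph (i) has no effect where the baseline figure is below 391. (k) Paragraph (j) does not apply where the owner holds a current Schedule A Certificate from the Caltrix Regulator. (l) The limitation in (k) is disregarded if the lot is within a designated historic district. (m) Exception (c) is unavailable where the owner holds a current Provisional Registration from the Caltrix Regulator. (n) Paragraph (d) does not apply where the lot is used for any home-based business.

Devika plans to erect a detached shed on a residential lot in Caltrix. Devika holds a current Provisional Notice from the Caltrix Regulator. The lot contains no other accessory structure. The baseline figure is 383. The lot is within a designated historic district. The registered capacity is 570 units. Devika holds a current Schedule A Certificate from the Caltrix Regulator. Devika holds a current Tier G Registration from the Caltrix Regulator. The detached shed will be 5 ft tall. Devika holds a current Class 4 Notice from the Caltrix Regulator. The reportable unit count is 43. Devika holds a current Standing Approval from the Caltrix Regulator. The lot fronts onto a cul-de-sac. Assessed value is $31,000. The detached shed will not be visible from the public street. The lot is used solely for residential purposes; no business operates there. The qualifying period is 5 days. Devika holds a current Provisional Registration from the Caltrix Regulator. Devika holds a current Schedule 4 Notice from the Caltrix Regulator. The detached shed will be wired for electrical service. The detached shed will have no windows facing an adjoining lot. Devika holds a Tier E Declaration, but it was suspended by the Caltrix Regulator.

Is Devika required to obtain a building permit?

Yes — Devika must obtain a building permit.

Exception (a) is satisfied on its face — the structure's height is 5 ft, below the 6 ft limit; a current Provisional Notice is held. But: (e) operates against (a): the reportable unit count is 43, meeting the 36 threshold. So (a) is unavailable.
Exception (b): assessed value is $31,000, meeting the $25,500 threshold; the qualifying period is 5 days, below the 10 days limit — every condition holds. However, paragraphs (f)–(l) must be considered: (f) operates — the registered capacity is 570 units, below the 610 units limit. (g) operates (a current Standing Approval is held), but is set aside by (h): (h) operates against (g): a current Tier G Registration is held. (i) applies (a current Class 4 Notice is held), but is itself disapplied by (j): (j) operates against (i): the baseline figure is 383, below the 391 limit. (k) is engaged (a current Schedule A Certificate is held), but is displaced by (l): (l) is engaged — the lot is in a historic district. Exception (b) does not apply.
Exception (c) requires that the owner holds a current Tier E Declaration from the Caltrix Regulator; but there is no Tier E Declaration in force, so (c) is unavailable.
Exception (d) does not apply: electrical service is planned.
None of the exceptions is available; § 43.2 applies in full.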